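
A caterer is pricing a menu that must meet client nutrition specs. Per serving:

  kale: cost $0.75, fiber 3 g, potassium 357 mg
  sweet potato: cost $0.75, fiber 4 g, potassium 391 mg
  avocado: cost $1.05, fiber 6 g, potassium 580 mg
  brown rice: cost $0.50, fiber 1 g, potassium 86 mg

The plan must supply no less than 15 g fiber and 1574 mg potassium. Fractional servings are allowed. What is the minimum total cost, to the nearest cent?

The cheapest plan sits at a corner of the feasible region — with two constraints it uses at most two foods.
kale only: max(15/3, 1574/357) = 5 servings → $3.75.
sweet potato only: max(15/4, 1574/391) = 4.026 servings → $3.02.
avocado only: max(15/6, 1574/580) = 2.714 servings → $2.85.
brown rice only: max(15/1, 1574/86) = 18.3 servings → $9.15.
kale + sweet potato with both tight: 1.69 servings and 2.482 servings → $3.13.
kale + avocado with both tight: 1.851 servings and 1.575 servings → $3.04.
kale + brown rice with both tight: 2.869 servings and 6.394 servings → $5.35.
sweet potato + avocado: the both-tight solution has a negative serving — not a feasible corner.
sweet potato + brown rice: intersection lies outside the first quadrant.
avocado + brown rice: the both-tight solution has a negative serving — not a feasible corner.
So the least-cost plan costs $2.85.

$2.85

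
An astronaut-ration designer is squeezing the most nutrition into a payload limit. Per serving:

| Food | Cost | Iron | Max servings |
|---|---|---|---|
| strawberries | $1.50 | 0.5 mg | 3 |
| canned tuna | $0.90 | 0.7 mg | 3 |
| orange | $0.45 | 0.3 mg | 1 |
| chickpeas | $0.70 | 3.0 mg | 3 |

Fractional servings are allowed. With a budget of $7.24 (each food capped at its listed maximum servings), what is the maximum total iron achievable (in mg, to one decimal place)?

12.1 mg

Iron per dollar: chickpeas 4.286, canned tuna 0.7778, orange 0.6667, strawberries 0.3333.
Take 3 servings of chickpeas: spends $2.10, +9.0 mg iron (running total 9.0 mg).
Take 3 servings of canned tuna: spends $2.70, +2.1 mg iron (running total 11.1 mg).
Take 1 serving of orange: spends $0.45, +0.3 mg iron (running total 11.4 mg).
Take 1.327 servings of strawberries: spends $1.99, +0.7 mg iron (running total 12.1 mg).
Greedy by best ratio exhausts the cost allowance optimally: 12.1 mg.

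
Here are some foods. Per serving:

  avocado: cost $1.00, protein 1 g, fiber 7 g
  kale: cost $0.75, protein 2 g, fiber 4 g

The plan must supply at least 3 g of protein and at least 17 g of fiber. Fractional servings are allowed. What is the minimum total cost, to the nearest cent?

Two binding constraints pin down two serving amounts, so the optimal mix uses at most two foods. The candidates are each food alone (scaled to the tighter of protein/fiber) and each pair with both constraints tight.
avocado only: max(3/1, 17/7) = 3 servings → $3.00.
kale only: max(3/2, 17/4) = 4.25 servings → $3.19.
avocado + kale with both tight: 2.2 servings and 0.4 servings → $2.50.
The minimum over all feasible corners is $2.50.

$2.50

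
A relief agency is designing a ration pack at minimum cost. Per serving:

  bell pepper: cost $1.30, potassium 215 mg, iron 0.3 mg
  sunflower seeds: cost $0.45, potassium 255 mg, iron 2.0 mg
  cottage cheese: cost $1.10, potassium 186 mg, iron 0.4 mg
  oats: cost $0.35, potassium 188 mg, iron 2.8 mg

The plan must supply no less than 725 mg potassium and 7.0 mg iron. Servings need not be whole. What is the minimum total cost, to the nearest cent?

bell pepper only: max(725/215, 7.0/0.3) = 23.33 servings → $30.33.
sunflower seeds only: max(725/255, 7.0/2.0) = 3.5 servings → $1.57.
cottage cheese only: max(725/186, 7.0/0.4) = 17.5 servings → $19.25.
oats only: max(725/188, 7.0/2.8) = 3.856 servings → $1.35.
bell pepper + sunflower seeds: the both-tight solution has a negative serving — not a feasible corner.
bell pepper + cottage cheese: intersection lies outside the first quadrant.
bell pepper + oats with both tight: 1.309 servings and 2.36 servings → $2.53.
sunflower seeds + cottage cheese: the both-tight solution has a negative serving — not a feasible corner.
sunflower seeds + oats with both tight: 2.112 servings and 0.9911 servings → $1.30.
cottage cheese + oats with both tight: 1.602 servings and 2.271 servings → $2.56.
So the least-cost plan costs $1.30.

$1.30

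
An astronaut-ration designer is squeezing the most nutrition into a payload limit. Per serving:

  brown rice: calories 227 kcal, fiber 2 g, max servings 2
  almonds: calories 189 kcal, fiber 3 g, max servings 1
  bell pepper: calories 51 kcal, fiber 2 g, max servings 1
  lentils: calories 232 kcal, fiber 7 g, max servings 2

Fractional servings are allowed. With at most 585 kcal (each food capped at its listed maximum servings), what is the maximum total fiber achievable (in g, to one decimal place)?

17.1 g

Fiber per kcal: bell pepper 0.03922, lentils 0.03017, almonds 0.01587, brown rice 0.008811.
Take 1 serving of bell pepper: uses 51 kcal, +2.0 g fiber (running total 2.0 g).
Take 2 servings of lentils: uses 464 kcal, +14.0 g fiber (running total 16.0 g).
Take 0.3704 servings of almonds: uses 70 kcal, +1.1 g fiber (running total 17.1 g).
Greedy by best ratio exhausts the calories allowance optimally: 17.1 g.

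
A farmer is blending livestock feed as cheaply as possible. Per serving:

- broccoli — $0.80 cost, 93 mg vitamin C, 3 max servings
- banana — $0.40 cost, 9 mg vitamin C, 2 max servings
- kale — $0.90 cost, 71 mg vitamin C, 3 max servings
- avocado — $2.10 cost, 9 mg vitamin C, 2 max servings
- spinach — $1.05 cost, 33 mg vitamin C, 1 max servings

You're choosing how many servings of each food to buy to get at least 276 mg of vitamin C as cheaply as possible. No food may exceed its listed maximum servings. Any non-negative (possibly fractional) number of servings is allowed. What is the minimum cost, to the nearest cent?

$2.37

Cost per mg of vitamin C: broccoli $0.0086, kale $0.0127, spinach $0.0318, banana $0.0444, avocado $0.2333.
Take 2.968 servings of broccoli: +276.0 mg vitamin C for $2.37 (total $2.37, still need 0.0 mg).
Greedy by cheapest-per-mg is optimal for a single linear constraint, so the minimum cost is $2.37.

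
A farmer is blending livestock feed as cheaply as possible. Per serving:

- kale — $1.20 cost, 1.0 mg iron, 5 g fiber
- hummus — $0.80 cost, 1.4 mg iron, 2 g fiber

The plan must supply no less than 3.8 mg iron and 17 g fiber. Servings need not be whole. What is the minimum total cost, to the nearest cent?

$4.21

This is a tiny linear program; its minimum lies at a vertex of the feasible set. List the vertices and price them.
kale only: max(3.8/1.0, 17/5) = 3.8 servings → $4.56.
hummus only: max(3.8/1.4, 17/2) = 8.5 servings → $6.80.
kale + hummus with both tight: 3.24 servings and 0.4 servings → $4.21.
So the least-cost plan costs $4.21.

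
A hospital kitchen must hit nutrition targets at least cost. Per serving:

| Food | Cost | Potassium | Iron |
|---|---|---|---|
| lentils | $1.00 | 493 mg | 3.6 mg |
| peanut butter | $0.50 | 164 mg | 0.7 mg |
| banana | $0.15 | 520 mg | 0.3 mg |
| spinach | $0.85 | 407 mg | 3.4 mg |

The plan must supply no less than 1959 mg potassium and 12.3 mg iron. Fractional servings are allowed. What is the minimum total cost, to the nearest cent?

$3.15

At the optimum either one food covers both requirements or two foods hit both targets exactly; no other combination can be cheaper.
lentils only: max(1959/493, 12.3/3.6) = 3.974 servings → $3.97.
peanut butter only: max(1959/164, 12.3/0.7) = 17.57 servings → $8.79.
banana only: max(1959/520, 12.3/0.3) = 41 servings → $6.15.
spinach only: max(1959/407, 12.3/3.4) = 4.813 servings → $4.09.
lentils + peanut butter with both tight: 2.633 servings and 4.03 servings → $4.65.
lentils + banana with both tight: 3.369 servings and 0.5733 servings → $3.45.
lentils + spinach: the both-tight solution has a negative serving — not a feasible corner.
peanut butter + banana: the both-tight solution has a negative serving — not a feasible corner.
peanut butter + spinach with both tight: 6.067 servings and 2.369 servings → $5.05.
banana + spinach with both tight: 1.005 servings and 3.529 servings → $3.15.
The minimum over all feasible corners is $3.15.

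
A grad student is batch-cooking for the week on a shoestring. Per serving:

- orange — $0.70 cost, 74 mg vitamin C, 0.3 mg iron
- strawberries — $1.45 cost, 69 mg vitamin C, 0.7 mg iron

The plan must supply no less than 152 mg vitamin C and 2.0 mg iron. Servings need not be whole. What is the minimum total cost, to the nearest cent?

$4.14

For a min-cost LP with two ≥-constraints, a basic feasible solution has at most two positive variables.
orange only: max(152/74, 2.0/0.3) = 6.667 servings → $4.67.
strawberries only: max(152/69, 2.0/0.7) = 2.857 servings → $4.14.
orange + strawberries with both targets exact would need a negative amount; discard.
Cheapest feasible corner: $4.14.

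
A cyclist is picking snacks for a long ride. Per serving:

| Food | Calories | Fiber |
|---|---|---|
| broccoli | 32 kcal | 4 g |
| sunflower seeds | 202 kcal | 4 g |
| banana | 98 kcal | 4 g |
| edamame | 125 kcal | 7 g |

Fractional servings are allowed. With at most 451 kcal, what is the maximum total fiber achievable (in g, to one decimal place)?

Fiber per kcal: broccoli 0.125, edamame 0.056, banana 0.04082, sunflower seeds 0.0198.
With no serving limits, spend the whole calories allowance on broccoli: 451 kcal / 32 kcal × 4 g = 56.4 g.

56.4 g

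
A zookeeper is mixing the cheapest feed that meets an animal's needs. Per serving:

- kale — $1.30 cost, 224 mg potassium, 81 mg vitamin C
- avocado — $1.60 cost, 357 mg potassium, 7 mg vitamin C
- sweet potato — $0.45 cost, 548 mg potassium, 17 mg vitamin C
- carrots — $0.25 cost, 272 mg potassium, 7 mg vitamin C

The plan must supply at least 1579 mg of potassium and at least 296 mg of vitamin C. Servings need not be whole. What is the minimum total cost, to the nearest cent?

Check every corner: each single food scaled to meet both minima, and each pair solved so both constraints bind.
kale only: max(1579/224, 296/81) = 7.049 servings → $9.16.
avocado only: max(1579/357, 296/7) = 42.29 servings → $67.66.
sweet potato only: max(1579/548, 296/17) = 17.41 servings → $7.84.
carrots only: max(1579/272, 296/7) = 42.29 servings → $10.57.
kale + avocado with both tight: 3.46 servings and 2.252 servings → $8.10.
kale + sweet potato with both tight: 3.336 servings and 1.518 servings → $5.02.
kale + carrots with both tight: 3.394 servings and 3.01 servings → $5.16.
avocado + sweet potato: intersection lies outside the first quadrant.
avocado + carrots: the both-tight solution has a negative serving — not a feasible corner.
sweet potato + carrots with both targets exact would need a negative amount; discard.
The minimum over all feasible corners is $5.02.

$5.02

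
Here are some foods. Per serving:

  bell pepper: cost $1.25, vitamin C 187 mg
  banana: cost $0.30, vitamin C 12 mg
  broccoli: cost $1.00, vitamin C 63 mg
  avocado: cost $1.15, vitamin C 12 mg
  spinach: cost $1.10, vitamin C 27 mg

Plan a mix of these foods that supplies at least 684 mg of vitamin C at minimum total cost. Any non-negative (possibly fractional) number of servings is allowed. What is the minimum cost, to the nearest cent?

$4.57

Cost per mg of vitamin C: bell pepper $0.0067, broccoli $0.0159, banana $0.0250, spinach $0.0407, avocado $0.0958.
With no serving limits, use only bell pepper: 684 mg / 187 mg = 3.658 servings × $1.25 = $4.57.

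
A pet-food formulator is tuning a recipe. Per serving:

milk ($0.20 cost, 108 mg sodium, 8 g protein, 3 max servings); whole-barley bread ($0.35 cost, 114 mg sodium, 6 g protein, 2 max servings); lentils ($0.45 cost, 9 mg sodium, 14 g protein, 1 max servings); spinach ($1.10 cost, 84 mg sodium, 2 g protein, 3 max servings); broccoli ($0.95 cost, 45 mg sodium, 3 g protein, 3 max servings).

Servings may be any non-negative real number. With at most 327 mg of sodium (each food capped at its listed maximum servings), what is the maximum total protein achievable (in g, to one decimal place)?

Protein per mg sodium: lentils 1.556, milk 0.07407, broccoli 0.06667, whole-barley bread 0.05263, spinach 0.02381.
Take 1 serving of lentils: uses 9 mg sodium, +14.0 g protein (running total 14.0 g).
Take 2.944 servings of milk: uses 318 mg sodium, +23.6 g protein (running total 37.6 g).
Greedy by best ratio exhausts the sodium allowance optimally: 37.6 g.

37.6 g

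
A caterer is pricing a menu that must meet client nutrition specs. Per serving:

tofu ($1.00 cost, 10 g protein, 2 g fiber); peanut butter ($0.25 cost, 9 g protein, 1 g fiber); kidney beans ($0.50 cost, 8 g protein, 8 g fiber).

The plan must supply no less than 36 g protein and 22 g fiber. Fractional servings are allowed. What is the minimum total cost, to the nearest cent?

$1.70

Minimising a linear cost over {protein ≥ 36, fiber ≥ 22, servings ≥ 0} — the optimum is at a vertex, using one or two foods.
tofu only: max(36/10, 22/2) = 11 servings → $11.00.
peanut butter only: max(36/9, 22/1) = 22 servings → $5.50.
kidney beans only: max(36/8, 22/8) = 4.5 servings → $2.25.
tofu + peanut butter with both targets exact would need a negative amount; discard.
tofu + kidney beans with both tight: 1.75 servings and 2.312 servings → $2.91.
peanut butter + kidney beans with both tight: 1.75 servings and 2.531 servings → $1.70.
Cheapest feasible corner: $1.70.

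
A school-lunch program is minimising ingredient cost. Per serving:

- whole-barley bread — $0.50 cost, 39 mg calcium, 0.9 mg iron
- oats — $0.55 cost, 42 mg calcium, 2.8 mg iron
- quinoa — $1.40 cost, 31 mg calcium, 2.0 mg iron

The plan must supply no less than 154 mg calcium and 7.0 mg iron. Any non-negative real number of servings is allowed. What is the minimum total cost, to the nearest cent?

Two binding constraints pin down two serving amounts, so the optimal mix uses at most two foods. The candidates are each food alone (scaled to the tighter of calcium/iron) and each pair with both constraints tight.
whole-barley bread only: max(154/39, 7.0/0.9) = 7.778 servings → $3.89.
oats only: max(154/42, 7.0/2.8) = 3.667 servings → $2.02.
quinoa only: max(154/31, 7.0/2.0) = 4.968 servings → $6.95.
whole-barley bread + oats with both tight: 1.922 servings and 1.882 servings → $2.00.
whole-barley bread + quinoa with both tight: 1.816 servings and 2.683 servings → $4.66.
oats + quinoa: intersection lies outside the first quadrant.
Cheapest feasible corner: $2.00.

$2.00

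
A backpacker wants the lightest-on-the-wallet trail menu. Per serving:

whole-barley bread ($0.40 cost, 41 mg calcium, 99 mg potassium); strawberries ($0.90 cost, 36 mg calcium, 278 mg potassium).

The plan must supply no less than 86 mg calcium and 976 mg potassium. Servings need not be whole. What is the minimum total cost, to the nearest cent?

whole-barley bread only: max(86/41, 976/99) = 9.859 servings → $3.94.
strawberries only: max(86/36, 976/278) = 3.511 servings → $3.16.
whole-barley bread + strawberries: intersection lies outside the first quadrant.
So the least-cost plan costs $3.16.

$3.16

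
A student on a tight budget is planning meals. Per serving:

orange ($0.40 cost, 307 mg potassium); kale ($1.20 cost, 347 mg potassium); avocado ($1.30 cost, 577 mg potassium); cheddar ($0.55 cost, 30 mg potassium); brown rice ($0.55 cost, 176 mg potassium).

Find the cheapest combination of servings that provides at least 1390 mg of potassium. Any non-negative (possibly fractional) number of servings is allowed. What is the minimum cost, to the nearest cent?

Cost per mg of potassium: orange $0.0013, avocado $0.0023, brown rice $0.0031, kale $0.0035, cheddar $0.0183.
With no serving limits, use only orange: 1390 mg / 307 mg = 4.528 servings × $0.40 = $1.81.

$1.81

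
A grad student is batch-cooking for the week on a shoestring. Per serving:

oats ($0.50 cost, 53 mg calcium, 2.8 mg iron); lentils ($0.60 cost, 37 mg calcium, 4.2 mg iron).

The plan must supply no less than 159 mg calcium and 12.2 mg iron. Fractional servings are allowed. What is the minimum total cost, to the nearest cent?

An LP optimum is at a vertex; with two nutrient constraints at most two foods are used. Check each candidate.
oats only: max(159/53, 12.2/2.8) = 4.357 servings → $2.18.
lentils only: max(159/37, 12.2/4.2) = 4.297 servings → $2.58.
oats + lentils with both tight: 1.818 servings and 1.692 servings → $1.92.
So the least-cost plan costs $1.92.

$1.92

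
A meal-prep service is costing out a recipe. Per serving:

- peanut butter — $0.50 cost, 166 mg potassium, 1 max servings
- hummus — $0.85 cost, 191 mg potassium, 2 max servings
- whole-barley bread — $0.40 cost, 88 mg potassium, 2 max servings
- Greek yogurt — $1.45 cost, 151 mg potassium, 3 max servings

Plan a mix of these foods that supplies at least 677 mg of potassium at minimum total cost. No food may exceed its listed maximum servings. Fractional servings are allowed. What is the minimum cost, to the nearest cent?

Cost per mg of potassium: peanut butter $0.0030, hummus $0.0045, whole-barley bread $0.0045, Greek yogurt $0.0096.
Take 1 serving of peanut butter: +166.0 mg potassium for $0.50 (total $0.50, still need 511.0 mg).
Take 2 servings of hummus: +382.0 mg potassium for $1.70 (total $2.20, still need 129.0 mg).
Take 1.466 servings of whole-barley bread: +129.0 mg potassium for $0.59 (total $2.79, still need 0.0 mg).
Greedy by cheapest-per-mg is optimal for a single linear constraint, so the minimum cost is $2.79.

$2.79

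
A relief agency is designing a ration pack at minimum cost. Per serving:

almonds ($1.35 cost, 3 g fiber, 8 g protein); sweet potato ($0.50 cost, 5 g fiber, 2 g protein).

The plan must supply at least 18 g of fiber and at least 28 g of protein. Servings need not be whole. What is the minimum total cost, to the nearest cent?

At the optimum either one food covers both requirements or two foods hit both targets exactly; no other combination can be cheaper.
almonds only: max(18/3, 28/8) = 6 servings → $8.10.
sweet potato only: max(18/5, 28/2) = 14 servings → $7.00.
almonds + sweet potato with both tight: 3.059 servings and 1.765 servings → $5.01.
So the least-cost plan costs $5.01.

$5.01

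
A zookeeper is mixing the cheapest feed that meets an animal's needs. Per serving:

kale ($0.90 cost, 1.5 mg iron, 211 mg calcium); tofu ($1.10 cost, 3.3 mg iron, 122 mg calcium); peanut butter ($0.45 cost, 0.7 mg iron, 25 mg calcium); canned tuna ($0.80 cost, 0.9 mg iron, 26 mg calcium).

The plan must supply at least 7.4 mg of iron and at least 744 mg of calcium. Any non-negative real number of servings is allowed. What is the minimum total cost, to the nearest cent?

$3.68

At the optimum either one food covers both requirements or two foods hit both targets exactly; no other combination can be cheaper.
kale only: max(7.4/1.5, 744/211) = 4.933 servings → $4.44.
tofu only: max(7.4/3.3, 744/122) = 6.098 servings → $6.71.
peanut butter only: max(7.4/0.7, 744/25) = 29.76 servings → $13.39.
canned tuna only: max(7.4/0.9, 744/26) = 28.62 servings → $22.89.
kale + tofu with both tight: 3.024 servings and 0.8677 servings → $3.68.
kale + peanut butter with both tight: 3.047 servings and 4.042 servings → $4.56.
kale + canned tuna with both tight: 3.162 servings and 2.952 servings → $5.21.
tofu + peanut butter with both targets exact would need a negative amount; discard.
tofu + canned tuna: the both-tight solution has a negative serving — not a feasible corner.
peanut butter + canned tuna: the both-tight solution has a negative serving — not a feasible corner.
So the least-cost plan costs $3.68.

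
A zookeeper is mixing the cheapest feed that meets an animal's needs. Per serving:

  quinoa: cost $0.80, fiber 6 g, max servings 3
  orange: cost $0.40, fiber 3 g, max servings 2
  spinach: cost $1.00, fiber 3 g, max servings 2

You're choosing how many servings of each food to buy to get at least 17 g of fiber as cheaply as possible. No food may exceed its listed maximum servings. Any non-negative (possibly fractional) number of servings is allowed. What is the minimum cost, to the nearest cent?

$2.27

Cost per g of fiber: quinoa $0.1333, orange $0.1333, spinach $0.3333.
Take 2.833 servings of quinoa: +17.0 g fiber for $2.27 (total $2.27, still need 0.0 g).
Greedy by cheapest-per-g is optimal for a single linear constraint, so the minimum cost is $2.27.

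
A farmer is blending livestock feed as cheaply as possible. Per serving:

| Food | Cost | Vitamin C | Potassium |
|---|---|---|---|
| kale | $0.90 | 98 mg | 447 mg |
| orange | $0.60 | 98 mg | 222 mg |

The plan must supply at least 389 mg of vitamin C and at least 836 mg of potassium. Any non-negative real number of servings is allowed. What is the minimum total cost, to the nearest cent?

$2.38

For a min-cost LP with two ≥-constraints, a basic feasible solution has at most two positive variables.
kale only: max(389/98, 836/447) = 3.969 servings → $3.57.
orange only: max(389/98, 836/222) = 3.969 servings → $2.38.
kale + orange: the both-tight solution has a negative serving — not a feasible corner.
The minimum over all feasible corners is $2.38.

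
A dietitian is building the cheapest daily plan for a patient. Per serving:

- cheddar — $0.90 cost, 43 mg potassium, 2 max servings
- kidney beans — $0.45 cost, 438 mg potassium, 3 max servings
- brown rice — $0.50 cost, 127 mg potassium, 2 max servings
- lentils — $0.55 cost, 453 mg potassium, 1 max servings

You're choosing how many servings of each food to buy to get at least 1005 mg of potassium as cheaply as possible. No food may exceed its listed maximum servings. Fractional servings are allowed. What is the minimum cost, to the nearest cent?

$1.03

Cost per mg of potassium: kidney beans $0.0010, lentils $0.0012, brown rice $0.0039, cheddar $0.0209.
Take 2.295 servings of kidney beans: +1005.0 mg potassium for $1.03 (total $1.03, still need 0.0 mg).
Greedy by cheapest-per-mg is optimal for a single linear constraint, so the minimum cost is $1.03.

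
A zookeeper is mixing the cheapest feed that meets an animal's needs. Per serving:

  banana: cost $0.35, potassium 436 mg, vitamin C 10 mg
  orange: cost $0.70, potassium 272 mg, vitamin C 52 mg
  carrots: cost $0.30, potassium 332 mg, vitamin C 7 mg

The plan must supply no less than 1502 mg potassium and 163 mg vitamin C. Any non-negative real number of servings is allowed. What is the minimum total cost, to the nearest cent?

$2.56

A basic optimal solution has at most two foods positive. Try each food alone and each pair with both targets met exactly.
banana only: max(1502/436, 163/10) = 16.3 servings → $5.71.
orange only: max(1502/272, 163/52) = 5.522 servings → $3.87.
carrots only: max(1502/332, 163/7) = 23.29 servings → $6.99.
banana + orange with both tight: 1.692 servings and 2.809 servings → $2.56.
banana + carrots with both targets exact would need a negative amount; discard.
orange + carrots with both tight: 2.839 servings and 2.198 servings → $2.65.
Cheapest feasible corner: $2.56.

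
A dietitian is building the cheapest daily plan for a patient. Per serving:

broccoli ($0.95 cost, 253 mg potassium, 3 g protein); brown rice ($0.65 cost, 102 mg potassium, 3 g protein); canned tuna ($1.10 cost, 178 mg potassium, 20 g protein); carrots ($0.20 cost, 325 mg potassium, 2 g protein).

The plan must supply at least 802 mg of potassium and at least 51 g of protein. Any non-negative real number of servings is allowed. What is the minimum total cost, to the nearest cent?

$2.91

Check every corner: each single food scaled to meet both minima, and each pair solved so both constraints bind.
broccoli only: max(802/253, 51/3) = 17 servings → $16.15.
brown rice only: max(802/102, 51/3) = 17 servings → $11.05.
canned tuna only: max(802/178, 51/20) = 4.506 servings → $4.96.
carrots only: max(802/325, 51/2) = 25.5 servings → $5.10.
broccoli + brown rice: intersection lies outside the first quadrant.
broccoli + canned tuna with both tight: 1.538 servings and 2.319 servings → $4.01.
broccoli + carrots: intersection lies outside the first quadrant.
brown rice + canned tuna with both tight: 4.623 servings and 1.857 servings → $5.05.
brown rice + carrots: intersection lies outside the first quadrant.
canned tuna + carrots with both tight: 2.437 servings and 1.133 servings → $2.91.
Cheapest feasible corner: $2.91.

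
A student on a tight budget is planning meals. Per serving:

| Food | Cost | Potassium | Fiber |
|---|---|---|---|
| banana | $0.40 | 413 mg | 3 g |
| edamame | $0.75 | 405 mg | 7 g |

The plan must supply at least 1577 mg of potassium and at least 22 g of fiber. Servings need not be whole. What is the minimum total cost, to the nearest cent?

banana only: max(1577/413, 22/3) = 7.333 servings → $2.93.
edamame only: max(1577/405, 22/7) = 3.894 servings → $2.92.
banana + edamame with both tight: 1.27 servings and 2.598 servings → $2.46.
So the least-cost plan costs $2.46.

$2.46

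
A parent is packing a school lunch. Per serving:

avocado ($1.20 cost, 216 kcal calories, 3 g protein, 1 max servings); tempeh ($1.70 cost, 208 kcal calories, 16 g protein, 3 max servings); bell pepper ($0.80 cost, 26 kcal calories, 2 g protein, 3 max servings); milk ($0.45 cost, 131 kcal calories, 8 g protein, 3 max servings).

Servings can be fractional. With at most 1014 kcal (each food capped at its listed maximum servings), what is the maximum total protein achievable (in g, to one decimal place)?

73.1 g

Protein per kcal: tempeh 0.07692, bell pepper 0.07692, milk 0.06107, avocado 0.01389.
Take 3 servings of tempeh: uses 624 kcal, +48.0 g protein (running total 48.0 g).
Take 3 servings of bell pepper: uses 78 kcal, +6.0 g protein (running total 54.0 g).
Take 2.382 servings of milk: uses 312 kcal, +19.1 g protein (running total 73.1 g).
Greedy by best ratio exhausts the calories allowance optimally: 73.1 g.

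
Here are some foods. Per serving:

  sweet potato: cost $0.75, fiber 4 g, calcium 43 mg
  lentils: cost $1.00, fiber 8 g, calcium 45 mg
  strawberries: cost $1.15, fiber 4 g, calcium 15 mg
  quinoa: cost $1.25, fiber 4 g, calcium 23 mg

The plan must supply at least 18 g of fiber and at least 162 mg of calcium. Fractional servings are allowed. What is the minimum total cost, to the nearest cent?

sweet potato only: max(18/4, 162/43) = 4.5 servings → $3.38.
lentils only: max(18/8, 162/45) = 3.6 servings → $3.60.
strawberries only: max(18/4, 162/15) = 10.8 servings → $12.42.
quinoa only: max(18/4, 162/23) = 7.043 servings → $8.80.
sweet potato + lentils with both tight: 2.963 servings and 0.7683 servings → $2.99.
sweet potato + strawberries with both tight: 3.375 servings and 1.125 servings → $3.83.
sweet potato + quinoa with both tight: 2.925 servings and 1.575 servings → $4.16.
lentils + strawberries: intersection lies outside the first quadrant.
lentils + quinoa: intersection lies outside the first quadrant.
strawberries + quinoa with both targets exact would need a negative amount; discard.
So the least-cost plan costs $2.99.

$2.99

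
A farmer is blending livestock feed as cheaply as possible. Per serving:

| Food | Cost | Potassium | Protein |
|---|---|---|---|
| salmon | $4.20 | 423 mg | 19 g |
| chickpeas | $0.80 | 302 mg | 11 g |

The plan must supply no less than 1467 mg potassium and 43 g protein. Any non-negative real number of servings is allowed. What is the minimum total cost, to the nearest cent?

salmon only: max(1467/423, 43/19) = 3.468 servings → $14.57.
chickpeas only: max(1467/302, 43/11) = 4.858 servings → $3.89.
salmon + chickpeas with both targets exact would need a negative amount; discard.
Cheapest feasible corner: $3.89.

$3.89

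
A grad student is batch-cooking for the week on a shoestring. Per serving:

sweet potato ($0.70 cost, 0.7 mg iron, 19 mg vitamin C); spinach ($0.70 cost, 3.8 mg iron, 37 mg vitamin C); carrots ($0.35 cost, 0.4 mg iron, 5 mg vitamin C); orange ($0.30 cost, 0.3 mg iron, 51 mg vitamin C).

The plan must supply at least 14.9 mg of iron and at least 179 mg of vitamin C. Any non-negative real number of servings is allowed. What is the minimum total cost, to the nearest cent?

sweet potato only: max(14.9/0.7, 179/19) = 21.29 servings → $14.90.
spinach only: max(14.9/3.8, 179/37) = 4.838 servings → $3.39.
carrots only: max(14.9/0.4, 179/5) = 37.25 servings → $13.04.
orange only: max(14.9/0.3, 179/51) = 49.67 servings → $14.90.
sweet potato + spinach with both tight: 2.784 servings and 3.408 servings → $4.33.
sweet potato + carrots: intersection lies outside the first quadrant.
sweet potato + orange: the both-tight solution has a negative serving — not a feasible corner.
spinach + carrots with both tight: 0.6905 servings and 30.69 servings → $11.22.
spinach + orange with both tight: 3.865 servings and 0.7055 servings → $2.92.
carrots + orange: the both-tight solution has a negative serving — not a feasible corner.
The minimum over all feasible corners is $2.92.

$2.92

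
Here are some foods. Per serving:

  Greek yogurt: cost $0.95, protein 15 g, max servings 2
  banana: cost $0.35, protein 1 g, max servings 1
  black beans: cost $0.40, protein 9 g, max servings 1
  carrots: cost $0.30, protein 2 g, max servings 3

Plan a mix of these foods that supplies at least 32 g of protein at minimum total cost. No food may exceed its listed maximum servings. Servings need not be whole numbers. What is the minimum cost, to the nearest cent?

$1.86

Cost per g of protein: black beans $0.0444, Greek yogurt $0.0633, carrots $0.1500, banana $0.3500.
Take 1 serving of black beans: +9.0 g protein for $0.40 (total $0.40, still need 23.0 g).
Take 1.533 servings of Greek yogurt: +23.0 g protein for $1.46 (total $1.86, still need 0.0 g).
Filling from the cheapest source first is optimal under one linear minimum: $1.86.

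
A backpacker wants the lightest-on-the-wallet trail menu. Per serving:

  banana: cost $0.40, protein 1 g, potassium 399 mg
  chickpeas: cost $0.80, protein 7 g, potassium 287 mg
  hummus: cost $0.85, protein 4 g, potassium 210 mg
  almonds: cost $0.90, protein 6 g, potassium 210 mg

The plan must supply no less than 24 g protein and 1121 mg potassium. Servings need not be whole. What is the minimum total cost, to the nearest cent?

A basic optimal solution has at most two foods positive. Try each food alone and each pair with both targets met exactly.
banana only: max(24/1, 1121/399) = 24 servings → $9.60.
chickpeas only: max(24/7, 1121/287) = 3.906 servings → $3.12.
hummus only: max(24/4, 1121/210) = 6 servings → $5.10.
almonds only: max(24/6, 1121/210) = 5.338 servings → $4.80.
banana + chickpeas with both tight: 0.3827 servings and 3.374 servings → $2.85.
banana + hummus: the both-tight solution has a negative serving — not a feasible corner.
banana + almonds with both tight: 0.772 servings and 3.871 servings → $3.79.
chickpeas + hummus with both tight: 1.727 servings and 2.978 servings → $3.91.
chickpeas + almonds: the both-tight solution has a negative serving — not a feasible corner.
hummus + almonds with both tight: 4.014 servings and 1.324 servings → $4.60.
The minimum over all feasible corners is $2.85.

$2.85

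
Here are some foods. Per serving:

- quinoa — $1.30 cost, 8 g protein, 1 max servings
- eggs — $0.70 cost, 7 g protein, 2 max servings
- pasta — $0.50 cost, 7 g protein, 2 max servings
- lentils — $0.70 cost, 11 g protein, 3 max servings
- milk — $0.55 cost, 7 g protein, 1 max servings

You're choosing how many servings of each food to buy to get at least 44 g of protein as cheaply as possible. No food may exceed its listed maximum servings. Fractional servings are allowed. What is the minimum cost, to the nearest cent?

Cost per g of protein: lentils $0.0636, pasta $0.0714, milk $0.0786, eggs $0.1000, quinoa $0.1625.
Take 3 servings of lentils: +33.0 g protein for $2.10 (total $2.10, still need 11.0 g).
Take 1.571 servings of pasta: +11.0 g protein for $0.79 (total $2.89, still need 0.0 g).
Greedy by cheapest-per-g is optimal for a single linear constraint, so the minimum cost is $2.89.

$2.89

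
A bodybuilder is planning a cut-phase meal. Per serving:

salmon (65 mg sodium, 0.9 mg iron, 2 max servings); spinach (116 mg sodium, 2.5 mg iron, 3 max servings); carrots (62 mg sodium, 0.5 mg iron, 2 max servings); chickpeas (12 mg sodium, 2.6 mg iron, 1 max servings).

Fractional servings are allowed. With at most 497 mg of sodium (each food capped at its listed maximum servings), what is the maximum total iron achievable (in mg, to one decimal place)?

12.0 mg

Iron per mg sodium: chickpeas 0.2167, spinach 0.02155, salmon 0.01385, carrots 0.008065.
Take 1 serving of chickpeas: uses 12 mg sodium, +2.6 mg iron (running total 2.6 mg).
Take 3 servings of spinach: uses 348 mg sodium, +7.5 mg iron (running total 10.1 mg).
Take 2 servings of salmon: uses 130 mg sodium, +1.8 mg iron (running total 11.9 mg).
Take 0.1129 servings of carrots: uses 7 mg sodium, +0.1 mg iron (running total 12.0 mg).
Filling greedily by iron-per-mg sodium is optimal for one linear limit, giving 12.0 mg.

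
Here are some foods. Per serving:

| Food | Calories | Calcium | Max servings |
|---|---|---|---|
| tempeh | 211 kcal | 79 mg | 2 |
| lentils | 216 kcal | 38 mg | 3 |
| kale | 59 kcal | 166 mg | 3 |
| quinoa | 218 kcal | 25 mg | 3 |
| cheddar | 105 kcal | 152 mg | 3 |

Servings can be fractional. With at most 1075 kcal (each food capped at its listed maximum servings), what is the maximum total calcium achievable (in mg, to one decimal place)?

1140.3 mg

Calcium per kcal: kale 2.814, cheddar 1.448, tempeh 0.3744, lentils 0.1759, quinoa 0.1147.
Take 3 servings of kale: uses 177 kcal, +498.0 mg calcium (running total 498.0 mg).
Take 3 servings of cheddar: uses 315 kcal, +456.0 mg calcium (running total 954.0 mg).
Take 2 servings of tempeh: uses 422 kcal, +158.0 mg calcium (running total 1112.0 mg).
Take 0.7454 servings of lentils: uses 161 kcal, +28.3 mg calcium (running total 1140.3 mg).
Filling greedily by calcium-per-kcal is optimal for one linear limit, giving 1140.3 mg.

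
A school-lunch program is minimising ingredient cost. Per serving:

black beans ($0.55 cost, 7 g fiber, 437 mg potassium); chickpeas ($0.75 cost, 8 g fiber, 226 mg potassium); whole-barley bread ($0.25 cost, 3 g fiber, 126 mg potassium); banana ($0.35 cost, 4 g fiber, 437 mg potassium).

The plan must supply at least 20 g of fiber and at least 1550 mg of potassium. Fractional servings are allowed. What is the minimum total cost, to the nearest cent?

Two binding constraints pin down two serving amounts, so the optimal mix uses at most two foods. The candidates are each food alone (scaled to the tighter of fiber/potassium) and each pair with both constraints tight.
black beans only: max(20/7, 1550/437) = 3.547 servings → $1.95.
chickpeas only: max(20/8, 1550/226) = 6.858 servings → $5.14.
whole-barley bread only: max(20/3, 1550/126) = 12.3 servings → $3.08.
banana only: max(20/4, 1550/437) = 5 servings → $1.75.
black beans + chickpeas: intersection lies outside the first quadrant.
black beans + whole-barley bread with both targets exact would need a negative amount; discard.
black beans + banana with both tight: 1.937 servings and 1.609 servings → $1.63.
chickpeas + whole-barley bread with both targets exact would need a negative amount; discard.
chickpeas + banana with both tight: 0.9799 servings and 3.04 servings → $1.80.
whole-barley bread + banana with both tight: 3.147 servings and 2.639 servings → $1.71.
The minimum over all feasible corners is $1.63.

$1.63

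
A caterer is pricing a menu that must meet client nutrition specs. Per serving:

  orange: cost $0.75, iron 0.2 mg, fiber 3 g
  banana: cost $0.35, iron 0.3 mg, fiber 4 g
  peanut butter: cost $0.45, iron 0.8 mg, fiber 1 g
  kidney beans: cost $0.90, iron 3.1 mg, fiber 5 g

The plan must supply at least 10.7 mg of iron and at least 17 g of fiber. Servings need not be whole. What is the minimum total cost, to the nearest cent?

$3.11

Check every corner: each single food scaled to meet both minima, and each pair solved so both constraints bind.
orange only: max(10.7/0.2, 17/3) = 53.5 servings → $40.12.
banana only: max(10.7/0.3, 17/4) = 35.67 servings → $12.48.
peanut butter only: max(10.7/0.8, 17/1) = 17 servings → $7.65.
kidney beans only: max(10.7/3.1, 17/5) = 3.452 servings → $3.11.
orange + banana with both targets exact would need a negative amount; discard.
orange + peanut butter with both tight: 1.318 servings and 13.05 servings → $6.86.
orange + kidney beans: intersection lies outside the first quadrant.
banana + peanut butter with both tight: 1 serving and 13 servings → $6.20.
banana + kidney beans: the both-tight solution has a negative serving — not a feasible corner.
peanut butter + kidney beans with both tight: 0.8889 servings and 3.222 servings → $3.30.
So the least-cost plan costs $3.11.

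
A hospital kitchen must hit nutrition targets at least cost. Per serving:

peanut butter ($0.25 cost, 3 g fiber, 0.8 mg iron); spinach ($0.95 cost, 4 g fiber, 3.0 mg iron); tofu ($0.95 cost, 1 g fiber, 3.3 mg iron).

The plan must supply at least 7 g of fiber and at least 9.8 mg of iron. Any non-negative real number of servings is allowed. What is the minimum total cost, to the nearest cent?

$2.85

With two linear requirements the optimum uses one or two foods; enumerate the corners.
peanut butter only: max(7/3, 9.8/0.8) = 12.25 servings → $3.06.
spinach only: max(7/4, 9.8/3.0) = 3.267 servings → $3.10.
tofu only: max(7/1, 9.8/3.3) = 7 servings → $6.65.
peanut butter + spinach with both targets exact would need a negative amount; discard.
peanut butter + tofu with both tight: 1.462 servings and 2.615 servings → $2.85.
spinach + tofu with both tight: 1.304 servings and 1.784 servings → $2.93.
The minimum over all feasible corners is $2.85.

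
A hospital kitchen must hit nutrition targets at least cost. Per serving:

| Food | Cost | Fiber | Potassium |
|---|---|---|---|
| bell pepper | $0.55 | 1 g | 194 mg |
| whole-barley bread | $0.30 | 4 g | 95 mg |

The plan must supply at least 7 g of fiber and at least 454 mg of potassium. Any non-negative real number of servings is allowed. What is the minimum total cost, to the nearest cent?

$1.33

Two binding constraints pin down two serving amounts, so the optimal mix uses at most two foods. The candidates are each food alone (scaled to the tighter of fiber/potassium) and each pair with both constraints tight.
bell pepper only: max(7/1, 454/194) = 7 servings → $3.85.
whole-barley bread only: max(7/4, 454/95) = 4.779 servings → $1.43.
bell pepper + whole-barley bread with both tight: 1.69 servings and 1.327 servings → $1.33.
So the least-cost plan costs $1.33.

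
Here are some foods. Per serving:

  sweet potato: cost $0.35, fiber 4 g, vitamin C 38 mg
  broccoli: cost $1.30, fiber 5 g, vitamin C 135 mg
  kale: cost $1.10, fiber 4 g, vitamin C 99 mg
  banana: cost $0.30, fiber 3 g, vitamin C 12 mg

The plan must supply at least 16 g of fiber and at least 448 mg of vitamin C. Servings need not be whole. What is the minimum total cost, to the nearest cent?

$4.13

This is a tiny linear program; its minimum lies at a vertex of the feasible set. List the vertices and price them.
sweet potato only: max(16/4, 448/38) = 11.79 servings → $4.13.
broccoli only: max(16/5, 448/135) = 3.319 servings → $4.31.
kale only: max(16/4, 448/99) = 4.525 servings → $4.98.
banana only: max(16/3, 448/12) = 37.33 servings → $11.20.
sweet potato + broccoli: the both-tight solution has a negative serving — not a feasible corner.
sweet potato + kale: the both-tight solution has a negative serving — not a feasible corner.
sweet potato + banana: intersection lies outside the first quadrant.
broccoli + kale: the both-tight solution has a negative serving — not a feasible corner.
broccoli + banana with both targets exact would need a negative amount; discard.
kale + banana: the both-tight solution has a negative serving — not a feasible corner.
Cheapest feasible corner: $4.13.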